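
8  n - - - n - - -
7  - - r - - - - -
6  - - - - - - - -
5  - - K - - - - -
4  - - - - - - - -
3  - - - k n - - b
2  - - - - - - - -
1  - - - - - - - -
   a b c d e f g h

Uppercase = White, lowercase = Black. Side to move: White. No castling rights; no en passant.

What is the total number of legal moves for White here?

White to move; king on c5.
In check: yes, from the black rook on c7.
Legal moves: Kb5, Kb4.
Count: 2.

2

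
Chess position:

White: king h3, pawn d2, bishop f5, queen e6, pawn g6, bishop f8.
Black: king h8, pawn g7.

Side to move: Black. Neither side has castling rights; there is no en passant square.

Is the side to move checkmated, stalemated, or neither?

Black to move; black king on h8.
In check: no.
King squares — g7: own pawn; h7: attacked by Pg6; g8: attacked by Qe6.
Legal moves for Black: none.
Not in check and no legal moves → stalemate.

stalemate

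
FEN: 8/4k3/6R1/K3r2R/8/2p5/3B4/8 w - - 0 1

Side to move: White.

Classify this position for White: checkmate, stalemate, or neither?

neither

White to move; white king on a5.
In check: yes, from the black rook on e5.
Legal moves for White: Kb6, Ka6, Kb4, Ka4, Rxe5+.
White is in check but has 5 legal moves → neither.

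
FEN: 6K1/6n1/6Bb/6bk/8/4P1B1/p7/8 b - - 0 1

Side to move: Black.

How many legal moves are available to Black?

2

Black to move; king on h5.
In check: yes, from the white bishop on g6.
Legal moves: Kxg6, Kg4.
Count: 2.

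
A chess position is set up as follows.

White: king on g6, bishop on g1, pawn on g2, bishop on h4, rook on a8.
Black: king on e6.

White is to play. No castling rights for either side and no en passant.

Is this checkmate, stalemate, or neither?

neither

White to move; white king on g6.
In check: no.
Legal moves for White include: Rh8, Rg8, Rf8, Re8+, Rd8, Rc8, Rb8, Ra7, Ra6+, Ra5, Ra4, Ra3, Ra2, Ra1, Kh7, Kg7, Kh6, Kh5, ... (list truncated; more exist).
White has legal moves and is not in check → neither.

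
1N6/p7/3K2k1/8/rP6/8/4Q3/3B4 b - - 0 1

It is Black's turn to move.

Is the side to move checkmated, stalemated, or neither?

neither

Black to move; black king on g6.
In check: no.
Legal moves for Black: Kh7, Kg7, Kf7, Kh6, Kf6, Kg5, Kf5, Ra6+, Ra5, Rxb4, Ra3, Ra2, Ra1, a6, a5.
Black has 15 legal moves and is not in check → neither.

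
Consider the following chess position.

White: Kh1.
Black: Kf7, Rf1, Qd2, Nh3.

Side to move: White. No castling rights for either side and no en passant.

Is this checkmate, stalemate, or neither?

White to move; white king on h1.
In check: yes, from the black rook on f1.
King squares — g1: attacked by Rf1; g2: attacked by Qd2; h2: attacked by Qd2.
Legal moves for White: none.
In check with no legal moves → checkmate.

checkmate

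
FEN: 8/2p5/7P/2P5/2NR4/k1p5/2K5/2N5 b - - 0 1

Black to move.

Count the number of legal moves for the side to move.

2

Black to move; king on a3.
In check: yes, from the white knight on c4.
Legal moves: Kb4, Ka4.
Count: 2.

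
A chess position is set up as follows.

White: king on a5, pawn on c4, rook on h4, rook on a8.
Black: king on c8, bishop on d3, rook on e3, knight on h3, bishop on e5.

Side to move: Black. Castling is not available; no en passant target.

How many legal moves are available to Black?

Black to move; king on c8.
In check: yes, from the white rook on a8.
Legal moves: Kd7, Kc7, Kb7, Bb8.
Count: 4.

4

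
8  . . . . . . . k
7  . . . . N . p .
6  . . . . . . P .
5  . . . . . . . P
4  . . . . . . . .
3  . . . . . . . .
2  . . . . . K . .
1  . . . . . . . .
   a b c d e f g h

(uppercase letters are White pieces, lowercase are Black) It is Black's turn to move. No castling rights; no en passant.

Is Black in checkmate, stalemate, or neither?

Black to move; black king on h8.
In check: no.
King squares — g7: own pawn; h7: attacked by Pg6; g8: attacked by Ne7.
Legal moves for Black: none.
Not in check and no legal moves → stalemate.

stalemate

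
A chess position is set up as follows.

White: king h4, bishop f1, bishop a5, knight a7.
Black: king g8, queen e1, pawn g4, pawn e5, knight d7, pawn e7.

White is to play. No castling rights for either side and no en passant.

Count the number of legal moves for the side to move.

4

White to move; king on h4.
In check: yes, from the black queen on e1.
Legal moves: Kh5, Kg5, Kxg4, Bxe1.
Count: 4.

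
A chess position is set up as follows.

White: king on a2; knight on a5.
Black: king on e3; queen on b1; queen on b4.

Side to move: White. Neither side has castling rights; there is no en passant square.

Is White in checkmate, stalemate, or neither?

White to move; white king on a2.
In check: yes, from the black queen on b1.
King squares — a1: attacked by Qb1; b1: attacked by Qb4; b2: attacked by Qb1; a3: attacked by Qb4; b3: attacked by Qb1.
Legal moves for White: none.
In check with no legal moves → checkmate.

checkmate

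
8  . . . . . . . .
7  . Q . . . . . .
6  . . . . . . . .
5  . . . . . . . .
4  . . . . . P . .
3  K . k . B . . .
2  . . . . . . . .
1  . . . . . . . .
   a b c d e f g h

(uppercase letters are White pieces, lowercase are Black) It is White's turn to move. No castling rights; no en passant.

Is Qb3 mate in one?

yes

After Qb3: black king on c3; in check: yes, from the white queen on b3.
King squares — b2: attacked by Ka3; c2: attacked by Qb3; d2: attacked by Be3; b3: attacked by Ka3; d3: attacked by Qb3; b4: attacked by Ka3; c4: attacked by Qb3; d4: attacked by Be3.
Black has no legal moves → checkmate.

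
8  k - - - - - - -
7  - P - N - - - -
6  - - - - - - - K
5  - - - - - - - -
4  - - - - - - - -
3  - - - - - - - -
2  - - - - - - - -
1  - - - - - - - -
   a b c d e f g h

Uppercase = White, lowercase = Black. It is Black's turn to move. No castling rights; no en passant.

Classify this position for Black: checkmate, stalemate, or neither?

neither

Black to move; black king on a8.
In check: yes, from the white pawn on b7.
King squares — a7: available; b7: available; b8: attacked by Nd7.
Legal moves for Black: Kxb7, Ka7.
Black is in check but has 2 legal moves → neither.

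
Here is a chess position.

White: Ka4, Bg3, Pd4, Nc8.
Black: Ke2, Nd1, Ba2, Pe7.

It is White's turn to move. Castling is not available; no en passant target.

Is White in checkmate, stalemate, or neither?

White to move; white king on a4.
In check: no.
Legal moves for White: Nxe7, Na7, Nd6, Nb6, Kb5, Ka5, Kb4, Ka3, Bb8, Bc7, Bd6, Be5, Bh4, Bf4, Bh2, Bf2, Be1, d5.
White has 18 legal moves and is not in check → neither.

neither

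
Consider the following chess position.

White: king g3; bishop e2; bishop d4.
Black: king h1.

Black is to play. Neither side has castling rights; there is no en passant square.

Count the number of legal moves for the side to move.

0

Black to move; king on h1.
In check: no.
Legal moves: none.
Count: 0.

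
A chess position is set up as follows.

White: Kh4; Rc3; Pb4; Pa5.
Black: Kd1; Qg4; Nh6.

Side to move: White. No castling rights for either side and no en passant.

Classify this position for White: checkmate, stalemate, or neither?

White to move; white king on h4.
In check: yes, from the black queen on g4.
King squares — g3: attacked by Qg4; h3: attacked by Qg4; g4: attacked by Nh6; g5: attacked by Qg4; h5: attacked by Qg4.
Legal moves for White: none.
In check with no legal moves → checkmate.

checkmate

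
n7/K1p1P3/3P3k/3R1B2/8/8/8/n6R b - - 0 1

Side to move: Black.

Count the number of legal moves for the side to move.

Black to move; king on h6.
In check: yes, from the white rook on h1.
Legal moves: Kg7, Kg5.
Count: 2.

2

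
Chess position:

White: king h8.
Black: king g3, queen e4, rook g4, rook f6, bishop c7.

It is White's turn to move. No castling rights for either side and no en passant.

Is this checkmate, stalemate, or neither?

White to move; white king on h8.
In check: no.
King squares — g7: attacked by Rg4; h7: attacked by Qe4; g8: attacked by Rg4.
Legal moves for White: none.
Not in check and no legal moves → stalemate.

stalemate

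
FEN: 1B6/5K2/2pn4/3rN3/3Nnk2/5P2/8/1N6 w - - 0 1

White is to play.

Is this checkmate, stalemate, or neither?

White to move; white king on f7.
In check: yes, from the black knight on d6.
King squares — e6: available; f6: attacked by Ne4; g6: available; e7: available; g7: available; e8: attacked by Nd6; f8: available; g8: available.
Legal moves for White: Kg8, Kf8, Kg7, Ke7, Kg6, Ke6, Bxd6.
White is in check but has 7 legal moves → neither.

neither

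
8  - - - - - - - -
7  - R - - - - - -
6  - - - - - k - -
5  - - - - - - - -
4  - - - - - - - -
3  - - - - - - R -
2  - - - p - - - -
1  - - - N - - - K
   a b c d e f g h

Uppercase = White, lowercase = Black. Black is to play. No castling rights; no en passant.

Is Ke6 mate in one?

After Ke6: white king on h1; in check: no.
White is not in check, so this cannot be checkmate.

no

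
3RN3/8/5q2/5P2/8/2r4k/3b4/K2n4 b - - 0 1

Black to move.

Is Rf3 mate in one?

After Rf3: white king on a1; in check: yes, from the black queen on f6.
White has 4 legal replies: Ka2, Kb1, Nxf6, Rd4.
In check but a legal move exists → not checkmate.

no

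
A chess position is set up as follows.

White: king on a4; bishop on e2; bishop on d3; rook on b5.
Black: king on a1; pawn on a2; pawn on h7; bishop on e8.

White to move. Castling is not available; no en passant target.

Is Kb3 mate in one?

no

After Kb3: black king on a1; in check: no.
Black is not in check, so this cannot be checkmate.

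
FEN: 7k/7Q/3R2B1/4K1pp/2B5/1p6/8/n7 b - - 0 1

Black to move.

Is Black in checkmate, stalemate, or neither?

Black to move; black king on h8.
In check: yes, from the white queen on h7.
King squares — g7: attacked by Qh7; h7: attacked by Bg6; g8: attacked by Bc4.
Legal moves for Black: none.
In check with no legal moves → checkmate.

checkmate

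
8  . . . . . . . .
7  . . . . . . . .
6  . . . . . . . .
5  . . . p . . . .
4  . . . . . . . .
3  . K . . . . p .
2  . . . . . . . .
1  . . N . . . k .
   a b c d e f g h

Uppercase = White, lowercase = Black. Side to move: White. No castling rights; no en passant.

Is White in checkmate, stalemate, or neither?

White to move; white king on b3.
In check: no.
Legal moves for White: Kb4, Ka4, Kc3, Ka3, Kc2, Kb2, Ka2, Nd3, Ne2+, Na2.
White has 10 legal moves and is not in check → neither.

neither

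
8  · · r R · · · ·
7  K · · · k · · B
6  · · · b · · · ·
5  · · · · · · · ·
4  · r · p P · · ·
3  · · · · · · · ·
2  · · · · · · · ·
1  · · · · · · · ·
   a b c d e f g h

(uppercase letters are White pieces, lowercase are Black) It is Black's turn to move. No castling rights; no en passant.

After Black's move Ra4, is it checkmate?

After Ra4: white king on a7; in check: yes, from the black rook on a4.
White has 2 legal replies: Kb7, Kb6.
In check but a legal move exists → not checkmate.

no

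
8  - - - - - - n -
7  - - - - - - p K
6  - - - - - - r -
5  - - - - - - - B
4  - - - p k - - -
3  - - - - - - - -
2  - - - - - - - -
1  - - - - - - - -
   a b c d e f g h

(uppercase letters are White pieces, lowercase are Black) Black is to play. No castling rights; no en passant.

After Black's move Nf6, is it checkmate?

no

After Nf6: white king on h7; in check: yes, from the black knight on f6.
White has 2 legal replies: Kh8, Kxg6.
In check but a legal move exists → not checkmate.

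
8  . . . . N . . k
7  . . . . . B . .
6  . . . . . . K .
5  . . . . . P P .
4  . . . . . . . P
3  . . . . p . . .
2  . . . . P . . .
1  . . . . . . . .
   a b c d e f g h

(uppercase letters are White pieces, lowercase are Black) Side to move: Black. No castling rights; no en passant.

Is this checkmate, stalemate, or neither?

Black to move; black king on h8.
In check: no.
King squares — g7: attacked by Kg6; h7: attacked by Kg6; g8: attacked by Bf7.
Legal moves for Black: none.
Not in check and no legal moves → stalemate.

stalemate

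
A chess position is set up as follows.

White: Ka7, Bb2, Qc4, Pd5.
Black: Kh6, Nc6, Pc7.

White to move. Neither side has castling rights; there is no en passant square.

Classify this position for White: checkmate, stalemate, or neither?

White to move; white king on a7.
In check: yes, from the black knight on c6.
King squares — a6: available; b6: attacked by Pc7; b7: available; a8: available; b8: attacked by Nc6.
Legal moves for White: Ka8, Kb7, Ka6, Qxc6+, dxc6.
White is in check but has 5 legal moves → neither.

neither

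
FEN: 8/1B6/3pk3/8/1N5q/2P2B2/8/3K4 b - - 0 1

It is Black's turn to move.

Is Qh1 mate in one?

After Qh1: white king on d1; in check: yes, from the black queen on h1.
White has 4 legal replies: Ke2, Kd2, Kc2, Bxh1.
In check but a legal move exists → not checkmate.

no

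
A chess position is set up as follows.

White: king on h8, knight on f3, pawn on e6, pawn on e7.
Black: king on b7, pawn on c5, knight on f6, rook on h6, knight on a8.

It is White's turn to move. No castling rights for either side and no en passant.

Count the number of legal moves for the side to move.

White to move; king on h8.
In check: yes, from the black rook on h6.
Legal moves: Kg7.
Count: 1.

1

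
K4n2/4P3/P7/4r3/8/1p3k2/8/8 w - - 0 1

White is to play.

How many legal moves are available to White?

12

White to move; king on a8.
In check: no.
Legal moves: Kb8, Kb7, Ka7, exf8=Q+, exf8=R+, exf8=B, exf8=N, e8=Q, e8=R, e8=B, e8=N, a7.
Count: 12.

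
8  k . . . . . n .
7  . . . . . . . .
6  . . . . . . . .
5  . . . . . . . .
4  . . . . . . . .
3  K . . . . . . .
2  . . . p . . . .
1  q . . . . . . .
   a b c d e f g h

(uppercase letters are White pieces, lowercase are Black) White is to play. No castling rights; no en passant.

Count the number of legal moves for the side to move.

White to move; king on a3.
In check: yes, from the black queen on a1.
Legal moves: Kb4, Kb3.
Count: 2.

2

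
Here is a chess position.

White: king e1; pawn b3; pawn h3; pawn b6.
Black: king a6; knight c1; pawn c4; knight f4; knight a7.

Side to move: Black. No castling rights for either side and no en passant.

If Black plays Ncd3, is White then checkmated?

After Ncd3: white king on e1; in check: yes, from the black knight on d3.
White has 3 legal replies: Kd2, Kf1, Kd1.
In check but a legal move exists → not checkmate.

no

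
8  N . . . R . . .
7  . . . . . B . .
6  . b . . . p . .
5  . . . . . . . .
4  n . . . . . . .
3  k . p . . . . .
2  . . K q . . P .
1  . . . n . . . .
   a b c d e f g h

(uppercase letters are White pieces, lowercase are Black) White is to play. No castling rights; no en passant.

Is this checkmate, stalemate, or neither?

White to move; white king on c2.
In check: yes, from the black queen on d2.
King squares — b1: available; c1: attacked by Qd2; d1: attacked by Qd2; b2: attacked by Nd1; d2: attacked by Pc3; b3: attacked by Ka3; c3: attacked by Nd1; d3: attacked by Qd2.
Legal moves for White: Kb1.
White is in check but has 1 legal move → neither.

neither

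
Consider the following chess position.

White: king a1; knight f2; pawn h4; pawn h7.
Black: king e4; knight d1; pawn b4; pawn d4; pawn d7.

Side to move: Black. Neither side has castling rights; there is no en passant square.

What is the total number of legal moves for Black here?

Black to move; king on e4.
In check: yes, from the white knight on f2.
Legal moves: Kf5, Ke5, Kd5, Kf4, Kf3, Ke3, Nxf2.
Count: 7.

7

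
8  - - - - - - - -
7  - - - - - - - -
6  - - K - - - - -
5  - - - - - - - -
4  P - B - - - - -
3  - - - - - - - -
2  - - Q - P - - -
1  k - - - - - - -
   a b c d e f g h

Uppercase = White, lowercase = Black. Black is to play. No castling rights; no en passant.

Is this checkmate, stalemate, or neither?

stalemate

Black to move; black king on a1.
In check: no.
King squares — b1: attacked by Qc2; a2: attacked by Qc2; b2: attacked by Qc2.
Legal moves for Black: none.
Not in check and no legal moves → stalemate.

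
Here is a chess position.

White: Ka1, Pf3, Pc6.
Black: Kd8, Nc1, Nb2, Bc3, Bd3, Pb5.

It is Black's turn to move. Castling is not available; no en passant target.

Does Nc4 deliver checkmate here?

After Nc4: white king on a1; in check: yes, from the black bishop on c3.
King squares — b1: attacked by Bd3; a2: attacked by Nc1; b2: attacked by Bc3.
White has no legal moves → checkmate.

yes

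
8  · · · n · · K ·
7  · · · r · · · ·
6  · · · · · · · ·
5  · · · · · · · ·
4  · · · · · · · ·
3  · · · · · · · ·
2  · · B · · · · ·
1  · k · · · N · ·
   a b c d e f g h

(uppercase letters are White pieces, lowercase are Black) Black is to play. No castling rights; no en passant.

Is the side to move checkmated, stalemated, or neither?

Black to move; black king on b1.
In check: yes, from the white bishop on c2.
King squares — a1: available; c1: available; a2: available; b2: available; c2: available.
Legal moves for Black: Kxc2, Kb2, Ka2, Kc1, Ka1.
Black is in check but has 5 legal moves → neither.

neither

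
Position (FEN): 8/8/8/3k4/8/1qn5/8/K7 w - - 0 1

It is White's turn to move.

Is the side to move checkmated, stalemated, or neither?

stalemate

White to move; white king on a1.
In check: no.
King squares — b1: attacked by Qb3; a2: attacked by Qb3; b2: attacked by Qb3.
Legal moves for White: none.
Not in check and no legal moves → stalemate.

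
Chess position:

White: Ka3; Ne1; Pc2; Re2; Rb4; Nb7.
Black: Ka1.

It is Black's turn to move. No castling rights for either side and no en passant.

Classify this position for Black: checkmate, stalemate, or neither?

stalemate

Black to move; black king on a1.
In check: no.
King squares — b1: attacked by Rb4; a2: attacked by Ka3; b2: attacked by Ka3.
Legal moves for Black: none.
Not in check and no legal moves → stalemate.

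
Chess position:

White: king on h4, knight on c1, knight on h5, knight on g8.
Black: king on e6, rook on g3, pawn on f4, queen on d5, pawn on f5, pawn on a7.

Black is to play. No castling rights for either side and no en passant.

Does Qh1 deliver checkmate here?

After Qh1: white king on h4; in check: yes, from the black queen on h1.
King squares — g3: attacked by Pf4; h3: attacked by Qh1; g4: attacked by Rg3; g5: attacked by Rg3; h5: own knight.
White has no legal moves → checkmate.

yes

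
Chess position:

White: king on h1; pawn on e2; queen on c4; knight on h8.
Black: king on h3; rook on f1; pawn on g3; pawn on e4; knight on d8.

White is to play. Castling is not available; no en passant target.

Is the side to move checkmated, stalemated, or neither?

White to move; white king on h1.
In check: yes, from the black rook on f1.
King squares — g1: attacked by Rf1; g2: attacked by Kh3; h2: attacked by Pg3.
Legal moves for White: none.
In check with no legal moves → checkmate.

checkmate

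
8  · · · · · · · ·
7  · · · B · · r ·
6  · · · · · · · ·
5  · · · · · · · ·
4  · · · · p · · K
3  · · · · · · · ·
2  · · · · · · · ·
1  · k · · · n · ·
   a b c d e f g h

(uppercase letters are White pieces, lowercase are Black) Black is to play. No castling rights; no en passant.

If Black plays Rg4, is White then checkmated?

After Rg4: white king on h4; in check: yes, from the black rook on g4.
White has 4 legal replies: Kh5, Kxg4, Kh3, Bxg4.
In check but a legal move exists → not checkmate.

no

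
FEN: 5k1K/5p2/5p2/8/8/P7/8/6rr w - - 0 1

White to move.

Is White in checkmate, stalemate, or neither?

White to move; white king on h8.
In check: yes, from the black rook on h1.
King squares — g7: attacked by Rg1; h7: attacked by Rh1; g8: attacked by Rg1.
Legal moves for White: none.
In check with no legal moves → checkmate.

checkmate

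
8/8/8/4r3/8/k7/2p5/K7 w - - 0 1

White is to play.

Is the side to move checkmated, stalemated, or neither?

stalemate

White to move; white king on a1.
In check: no.
King squares — b1: attacked by Pc2; a2: attacked by Ka3; b2: attacked by Ka3.
Legal moves for White: none.
Not in check and no legal moves → stalemate.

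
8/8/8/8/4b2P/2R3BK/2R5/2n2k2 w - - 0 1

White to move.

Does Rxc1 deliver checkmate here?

After Rxc1: black king on f1; in check: yes, from the white rook on c1.
Black has 1 legal reply: Ke2.
In check but a legal move exists → not checkmate.

no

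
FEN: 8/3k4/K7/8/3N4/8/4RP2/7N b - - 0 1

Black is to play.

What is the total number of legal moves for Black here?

Black to move; king on d7.
In check: no.
Legal moves: Kd8, Kc8, Kc7, Kd6.
Count: 4.

4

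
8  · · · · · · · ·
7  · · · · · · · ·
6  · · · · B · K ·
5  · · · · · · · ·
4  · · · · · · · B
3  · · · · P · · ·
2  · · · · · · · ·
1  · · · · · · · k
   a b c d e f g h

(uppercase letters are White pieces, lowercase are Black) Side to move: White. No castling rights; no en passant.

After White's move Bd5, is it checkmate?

After Bd5: black king on h1; in check: yes, from the white bishop on d5.
Black has 2 legal replies: Kh2, Kg1.
In check but a legal move exists → not checkmate.

no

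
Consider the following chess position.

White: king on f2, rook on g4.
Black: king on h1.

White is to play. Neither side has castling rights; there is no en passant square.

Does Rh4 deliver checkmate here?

After Rh4: black king on h1; in check: yes, from the white rook on h4.
King squares — g1: attacked by Kf2; g2: attacked by Kf2; h2: attacked by Rh4.
Black has no legal moves → checkmate.

yes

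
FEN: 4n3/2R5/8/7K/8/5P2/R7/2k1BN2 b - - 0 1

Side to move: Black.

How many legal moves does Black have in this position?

Black to move; king on c1.
In check: yes, from the white rook on c7.
Legal moves: Kd1, Kb1, Nxc7.
Count: 3.

3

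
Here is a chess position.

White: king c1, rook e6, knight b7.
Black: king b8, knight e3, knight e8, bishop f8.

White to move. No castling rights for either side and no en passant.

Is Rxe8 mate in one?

After Rxe8: black king on b8; in check: yes, from the white rook on e8.
Black has 3 legal replies: Kc7, Kxb7, Ka7.
In check but a legal move exists → not checkmate.

no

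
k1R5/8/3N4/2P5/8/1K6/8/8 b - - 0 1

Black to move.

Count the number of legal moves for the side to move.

1

Black to move; king on a8.
In check: yes, from the white rook on c8.
Legal moves: Ka7.
Count: 1.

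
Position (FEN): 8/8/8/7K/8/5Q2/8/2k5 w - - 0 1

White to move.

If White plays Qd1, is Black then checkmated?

no

After Qd1: black king on c1; in check: yes, from the white queen on d1.
Black has 2 legal replies: Kb2, Kxd1.
In check but a legal move exists → not checkmate.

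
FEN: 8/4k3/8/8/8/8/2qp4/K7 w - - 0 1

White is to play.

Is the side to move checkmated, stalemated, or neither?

stalemate

White to move; white king on a1.
In check: no.
King squares — b1: attacked by Qc2; a2: attacked by Qc2; b2: attacked by Qc2.
Legal moves for White: none.
Not in check and no legal moves → stalemate.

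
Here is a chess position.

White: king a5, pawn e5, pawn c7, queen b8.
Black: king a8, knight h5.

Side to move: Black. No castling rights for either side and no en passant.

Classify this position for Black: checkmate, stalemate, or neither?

Black to move; black king on a8.
In check: yes, from the white queen on b8.
King squares — a7: attacked by Qb8; b7: attacked by Qb8; b8: attacked by Pc7.
Legal moves for Black: none.
In check with no legal moves → checkmate.

checkmate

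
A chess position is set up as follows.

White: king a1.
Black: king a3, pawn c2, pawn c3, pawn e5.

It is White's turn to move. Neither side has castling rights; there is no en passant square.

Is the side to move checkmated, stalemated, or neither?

White to move; white king on a1.
In check: no.
King squares — b1: attacked by Pc2; a2: attacked by Ka3; b2: attacked by Ka3.
Legal moves for White: none.
Not in check and no legal moves → stalemate.

stalemate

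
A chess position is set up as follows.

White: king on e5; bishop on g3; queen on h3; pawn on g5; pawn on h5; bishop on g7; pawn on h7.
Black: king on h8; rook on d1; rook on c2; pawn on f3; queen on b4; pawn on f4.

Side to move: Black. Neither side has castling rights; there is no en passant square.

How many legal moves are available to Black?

Black to move; king on h8.
In check: yes, from the white bishop on g7.
Legal moves: Kxh7, Kxg7.
Count: 2.

2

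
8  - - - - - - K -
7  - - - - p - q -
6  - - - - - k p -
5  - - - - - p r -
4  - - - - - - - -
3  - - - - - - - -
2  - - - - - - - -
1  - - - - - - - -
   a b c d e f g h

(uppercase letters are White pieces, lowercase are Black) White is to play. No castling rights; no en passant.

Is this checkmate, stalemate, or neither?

checkmate

White to move; white king on g8.
In check: yes, from the black queen on g7.
King squares — f7: attacked by Kf6; g7: attacked by Kf6; h7: attacked by Qg7; f8: attacked by Qg7; h8: attacked by Qg7.
Legal moves for White: none.
In check with no legal moves → checkmate.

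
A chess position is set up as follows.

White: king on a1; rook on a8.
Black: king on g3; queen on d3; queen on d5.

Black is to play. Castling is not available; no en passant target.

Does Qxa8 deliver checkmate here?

After Qxa8: white king on a1; in check: yes, from the black queen on a8.
White has 1 legal reply: Kb2.
In check but a legal move exists → not checkmate.

no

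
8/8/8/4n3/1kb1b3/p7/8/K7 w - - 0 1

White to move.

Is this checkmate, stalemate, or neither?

White to move; white king on a1.
In check: no.
King squares — b1: attacked by Be4; a2: attacked by Bc4; b2: attacked by Pa3.
Legal moves for White: none.
Not in check and no legal moves → stalemate.

stalemate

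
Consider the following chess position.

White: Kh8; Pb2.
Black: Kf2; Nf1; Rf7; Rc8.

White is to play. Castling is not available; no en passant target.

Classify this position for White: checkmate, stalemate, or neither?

checkmate

White to move; white king on h8.
In check: yes, from the black rook on c8.
King squares — g7: attacked by Rf7; h7: attacked by Rf7; g8: attacked by Rc8.
Legal moves for White: none.
In check with no legal moves → checkmate.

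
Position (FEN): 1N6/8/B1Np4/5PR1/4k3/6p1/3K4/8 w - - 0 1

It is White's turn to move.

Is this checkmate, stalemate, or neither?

neither

White to move; white king on d2.
In check: no.
Legal moves for White include: Nd7, Nd8, Ne7, Na7, Ne5, Na5, Nd4, Nb4, Bc8, Bb7, Bb5, Bc4, Bd3+, Be2, Bf1, Rg8, Rg7, Rg6, ... (list truncated; more exist).
White has legal moves and is not in check → neither.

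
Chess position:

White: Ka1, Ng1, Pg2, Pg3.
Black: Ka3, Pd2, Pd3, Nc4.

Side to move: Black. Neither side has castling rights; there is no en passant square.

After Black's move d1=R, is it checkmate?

yes

After d1=R: white king on a1; in check: yes, from the black rook on d1.
King squares — b1: attacked by Rd1; a2: attacked by Ka3; b2: attacked by Ka3.
White has no legal moves → checkmate.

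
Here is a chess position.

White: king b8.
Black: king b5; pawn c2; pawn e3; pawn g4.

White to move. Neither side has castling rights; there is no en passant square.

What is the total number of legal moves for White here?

White to move; king on b8.
In check: no.
Legal moves: Kc8, Ka8, Kc7, Kb7, Ka7.
Count: 5.

5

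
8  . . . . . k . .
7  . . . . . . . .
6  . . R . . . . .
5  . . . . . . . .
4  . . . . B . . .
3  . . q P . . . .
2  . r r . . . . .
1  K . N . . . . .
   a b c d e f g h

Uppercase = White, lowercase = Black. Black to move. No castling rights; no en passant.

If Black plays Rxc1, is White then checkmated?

yes

After Rxc1: white king on a1; in check: yes, from the black rook on c1.
King squares — b1: attacked by Rc1; a2: attacked by Rb2; b2: attacked by Qc3.
White has no legal moves → checkmate.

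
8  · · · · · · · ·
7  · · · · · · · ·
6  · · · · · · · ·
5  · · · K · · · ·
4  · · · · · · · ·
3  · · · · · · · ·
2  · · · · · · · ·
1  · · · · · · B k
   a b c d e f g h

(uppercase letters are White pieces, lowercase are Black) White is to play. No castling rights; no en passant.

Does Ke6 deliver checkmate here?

no

After Ke6: black king on h1; in check: no.
Black is not in check, so this cannot be checkmate.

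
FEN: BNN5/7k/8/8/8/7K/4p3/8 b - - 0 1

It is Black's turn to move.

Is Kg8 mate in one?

After Kg8: white king on h3; in check: no.
White is not in check, so this cannot be checkmate.

no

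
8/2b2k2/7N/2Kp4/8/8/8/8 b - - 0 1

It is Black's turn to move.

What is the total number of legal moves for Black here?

Black to move; king on f7.
In check: yes, from the white knight on h6.
Legal moves: Kf8, Ke8, Kg7, Ke7, Kg6, Kf6, Ke6.
Count: 7.

7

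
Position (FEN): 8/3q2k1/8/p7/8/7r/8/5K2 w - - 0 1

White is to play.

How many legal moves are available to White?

White to move; king on f1.
In check: no.
Legal moves: Kg2, Kf2, Ke2, Kg1, Ke1.
Count: 5.

5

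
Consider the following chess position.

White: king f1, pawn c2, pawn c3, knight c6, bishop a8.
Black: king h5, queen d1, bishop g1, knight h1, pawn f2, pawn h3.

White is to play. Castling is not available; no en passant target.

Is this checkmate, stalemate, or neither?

checkmate

White to move; white king on f1.
In check: yes, from the black queen on d1.
King squares — e1: attacked by Qd1; g1: attacked by Qd1; e2: attacked by Qd1; f2: attacked by Bg1; g2: attacked by Ph3.
Legal moves for White: none.
In check with no legal moves → checkmate.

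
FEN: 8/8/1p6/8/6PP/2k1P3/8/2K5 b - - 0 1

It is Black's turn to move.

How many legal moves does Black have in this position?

5

Black to move; king on c3.
In check: no.
Legal moves: Kc4, Kb4, Kd3, Kb3, b5.
Count: 5.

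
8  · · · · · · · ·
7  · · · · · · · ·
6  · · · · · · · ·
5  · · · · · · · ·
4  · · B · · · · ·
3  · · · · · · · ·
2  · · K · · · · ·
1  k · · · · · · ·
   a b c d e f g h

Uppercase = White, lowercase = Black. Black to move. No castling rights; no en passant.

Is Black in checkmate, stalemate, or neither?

Black to move; black king on a1.
In check: no.
King squares — b1: attacked by Kc2; a2: attacked by Bc4; b2: attacked by Kc2.
Legal moves for Black: none.
Not in check and no legal moves → stalemate.

stalemate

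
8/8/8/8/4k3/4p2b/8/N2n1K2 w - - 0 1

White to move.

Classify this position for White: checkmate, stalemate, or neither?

neither

White to move; white king on f1.
In check: yes, from the black bishop on h3.
Legal moves for White: Ke2, Kg1, Ke1.
White is in check but has 3 legal moves → neither.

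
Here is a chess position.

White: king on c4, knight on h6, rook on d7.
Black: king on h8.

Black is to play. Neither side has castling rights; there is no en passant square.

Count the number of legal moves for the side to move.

0

Black to move; king on h8.
In check: no.
Legal moves: none.
Count: 0.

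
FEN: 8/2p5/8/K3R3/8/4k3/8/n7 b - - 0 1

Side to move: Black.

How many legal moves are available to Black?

6

Black to move; king on e3.
In check: yes, from the white rook on e5.
Legal moves: Kf4, Kd4, Kf3, Kd3, Kf2, Kd2.
Count: 6.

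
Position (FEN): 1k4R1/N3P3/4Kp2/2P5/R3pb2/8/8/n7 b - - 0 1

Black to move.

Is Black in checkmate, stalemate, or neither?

neither

Black to move; black king on b8.
In check: yes, from the white rook on g8.
King squares — a7: attacked by Ra4; b7: available; c7: available; a8: attacked by Rg8; c8: attacked by Na7.
Legal moves for Black: Kc7, Kb7.
Black is in check but has 2 legal moves → neither.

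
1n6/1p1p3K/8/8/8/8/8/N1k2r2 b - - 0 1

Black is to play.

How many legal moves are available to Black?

Black to move; king on c1.
In check: no.
Legal moves: Nc6, Na6, Rf8, Rf7+, Rf6, Rf5, Rf4, Rf3, Rf2, Rh1+, Rg1, Re1, Rd1, Kd2, Kb2, Kd1, Kb1, d6, b6, d5, b5.
Count: 21.

21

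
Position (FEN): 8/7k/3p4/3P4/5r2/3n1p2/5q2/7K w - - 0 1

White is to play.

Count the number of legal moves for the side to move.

0

White to move; king on h1.
In check: no.
Legal moves: none.
Count: 0.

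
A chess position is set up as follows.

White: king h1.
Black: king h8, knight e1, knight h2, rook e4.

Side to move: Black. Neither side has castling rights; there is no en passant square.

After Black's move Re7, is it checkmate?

After Re7: white king on h1; in check: no.
White is not in check, so this cannot be checkmate.

no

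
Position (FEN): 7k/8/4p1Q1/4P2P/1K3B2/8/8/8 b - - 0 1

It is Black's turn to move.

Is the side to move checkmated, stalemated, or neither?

Black to move; black king on h8.
In check: no.
King squares — g7: attacked by Qg6; h7: attacked by Qg6; g8: attacked by Qg6.
Legal moves for Black: none.
Not in check and no legal moves → stalemate.

stalemate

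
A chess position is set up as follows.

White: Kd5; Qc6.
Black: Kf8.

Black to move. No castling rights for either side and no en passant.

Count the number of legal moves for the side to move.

Black to move; king on f8.
In check: no.
Legal moves: Kg8, Kg7, Kf7, Ke7.
Count: 4.

4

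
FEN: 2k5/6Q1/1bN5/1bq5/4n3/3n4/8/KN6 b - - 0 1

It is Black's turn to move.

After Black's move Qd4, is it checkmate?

no

After Qd4: white king on a1; in check: yes, from the black queen on d4.
White has 4 legal replies: Ka2, Qxd4, Nxd4, Nc3.
In check but a legal move exists → not checkmate.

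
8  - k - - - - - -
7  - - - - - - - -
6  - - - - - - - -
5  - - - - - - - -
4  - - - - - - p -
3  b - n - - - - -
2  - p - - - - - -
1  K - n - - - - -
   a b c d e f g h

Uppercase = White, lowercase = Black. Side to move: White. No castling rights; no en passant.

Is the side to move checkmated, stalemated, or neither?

White to move; white king on a1.
In check: yes, from the black pawn on b2.
King squares — b1: attacked by Nc3; a2: attacked by Nc1; b2: attacked by Ba3.
Legal moves for White: none.
In check with no legal moves → checkmate.

checkmate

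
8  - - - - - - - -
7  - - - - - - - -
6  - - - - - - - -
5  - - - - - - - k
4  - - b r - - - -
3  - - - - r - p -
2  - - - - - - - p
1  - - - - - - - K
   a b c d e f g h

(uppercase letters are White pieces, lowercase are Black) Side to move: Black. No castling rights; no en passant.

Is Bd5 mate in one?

After Bd5: white king on h1; in check: yes, from the black bishop on d5.
King squares — g1: attacked by Ph2; g2: attacked by Bd5; h2: attacked by Pg3.
White has no legal moves → checkmate.

yes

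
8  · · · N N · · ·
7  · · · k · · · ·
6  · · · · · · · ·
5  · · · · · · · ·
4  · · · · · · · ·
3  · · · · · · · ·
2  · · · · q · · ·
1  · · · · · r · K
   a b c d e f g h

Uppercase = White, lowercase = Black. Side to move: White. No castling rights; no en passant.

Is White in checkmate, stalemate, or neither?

checkmate

White to move; white king on h1.
In check: yes, from the black rook on f1.
King squares — g1: attacked by Rf1; g2: attacked by Qe2; h2: attacked by Qe2.
Legal moves for White: none.
In check with no legal moves → checkmate.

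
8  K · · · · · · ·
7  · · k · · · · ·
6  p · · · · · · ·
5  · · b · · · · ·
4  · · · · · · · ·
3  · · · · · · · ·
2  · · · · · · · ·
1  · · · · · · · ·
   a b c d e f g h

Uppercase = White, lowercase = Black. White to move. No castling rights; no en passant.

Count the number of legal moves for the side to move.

White to move; king on a8.
In check: no.
Legal moves: none.
Count: 0.

0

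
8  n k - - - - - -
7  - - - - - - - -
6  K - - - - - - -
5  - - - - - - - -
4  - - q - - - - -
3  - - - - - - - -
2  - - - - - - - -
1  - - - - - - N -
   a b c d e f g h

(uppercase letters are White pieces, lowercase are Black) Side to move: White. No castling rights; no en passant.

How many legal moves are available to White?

1

White to move; king on a6.
In check: yes, from the black queen on c4.
Legal moves: Ka5.
Count: 1.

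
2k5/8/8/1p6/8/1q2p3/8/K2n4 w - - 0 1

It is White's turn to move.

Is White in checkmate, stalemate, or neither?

White to move; white king on a1.
In check: no.
King squares — b1: attacked by Qb3; a2: attacked by Qb3; b2: attacked by Nd1.
Legal moves for White: none.
Not in check and no legal moves → stalemate.

stalemate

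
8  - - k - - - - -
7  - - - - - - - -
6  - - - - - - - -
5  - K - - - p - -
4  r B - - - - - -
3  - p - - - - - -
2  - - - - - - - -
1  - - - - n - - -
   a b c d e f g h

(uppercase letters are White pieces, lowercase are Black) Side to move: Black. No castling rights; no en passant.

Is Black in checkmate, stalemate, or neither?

neither

Black to move; black king on c8.
In check: no.
Legal moves for Black include: Kd8, Kb8, Kd7, Kc7, Kb7, Ra8, Ra7, Ra6, Ra5+, Rxb4+, Ra3, Ra2, Ra1, Nf3, Nd3, Ng2, Nc2, f4, ... (list truncated; more exist).
Black has legal moves and is not in check → neither.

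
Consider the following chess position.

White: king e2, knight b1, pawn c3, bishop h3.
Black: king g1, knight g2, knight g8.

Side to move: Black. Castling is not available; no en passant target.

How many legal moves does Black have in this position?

Black to move; king on g1.
In check: no.
Legal moves: Ne7, Nh6, Nf6, Nh4, Nf4+, Ne3, Ne1, Kh2, Kh1.
Count: 9.

9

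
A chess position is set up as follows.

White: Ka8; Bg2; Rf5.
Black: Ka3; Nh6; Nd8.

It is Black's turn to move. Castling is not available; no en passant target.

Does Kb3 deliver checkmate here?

After Kb3: white king on a8; in check: no.
White is not in check, so this cannot be checkmate.

no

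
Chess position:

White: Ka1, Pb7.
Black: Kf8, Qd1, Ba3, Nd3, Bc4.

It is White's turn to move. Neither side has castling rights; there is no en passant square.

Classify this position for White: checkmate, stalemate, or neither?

White to move; white king on a1.
In check: yes, from the black queen on d1.
King squares — b1: attacked by Qd1; a2: attacked by Bc4; b2: attacked by Ba3.
Legal moves for White: none.
In check with no legal moves → checkmate.

checkmate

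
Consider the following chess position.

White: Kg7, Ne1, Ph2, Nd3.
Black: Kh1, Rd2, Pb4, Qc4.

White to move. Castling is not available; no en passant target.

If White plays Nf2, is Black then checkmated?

After Nf2: black king on h1; in check: yes, from the white knight on f2.
Black has 3 legal replies: Kxh2, Kg1, Rxf2.
In check but a legal move exists → not checkmate.

no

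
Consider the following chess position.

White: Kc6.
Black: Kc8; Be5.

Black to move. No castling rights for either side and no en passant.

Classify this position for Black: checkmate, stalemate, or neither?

neither

Black to move; black king on c8.
In check: no.
Legal moves for Black: Kd8, Kb8, Bh8, Bb8, Bg7, Bc7, Bf6, Bd6, Bf4, Bd4, Bg3, Bc3, Bh2, Bb2, Ba1.
Black has 15 legal moves and is not in check → neither.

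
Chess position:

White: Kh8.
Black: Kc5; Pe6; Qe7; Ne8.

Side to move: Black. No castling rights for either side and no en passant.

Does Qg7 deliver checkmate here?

After Qg7: white king on h8; in check: yes, from the black queen on g7.
King squares — g7: attacked by Ne8; h7: attacked by Qg7; g8: attacked by Qg7.
White has no legal moves → checkmate.

yes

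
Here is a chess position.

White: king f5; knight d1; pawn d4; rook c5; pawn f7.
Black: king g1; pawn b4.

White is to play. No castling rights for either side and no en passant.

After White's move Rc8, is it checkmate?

After Rc8: black king on g1; in check: no.
Black is not in check, so this cannot be checkmate.

no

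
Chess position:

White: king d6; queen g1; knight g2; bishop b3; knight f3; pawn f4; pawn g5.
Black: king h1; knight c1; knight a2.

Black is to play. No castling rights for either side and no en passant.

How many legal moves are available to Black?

Black to move; king on h1.
In check: yes, from the white queen on g1.
Legal moves: none.
Count: 0.

0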